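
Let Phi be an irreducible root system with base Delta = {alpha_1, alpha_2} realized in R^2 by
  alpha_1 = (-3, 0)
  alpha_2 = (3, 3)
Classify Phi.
Compute the Cartan integers a_ij = 2(alpha_i, alpha_j)/(alpha_j, alpha_j); the resulting 2x2 Cartan matrix is
[[2, -1], [-2, 2]].
The roots have two lengths (squared-length ratio 2:1); the short ones are alpha_{1}. The associated Dynkin diagram is a chain of 2 nodes with a double edge at one end; the terminal node there is the unique short simple root (B_2), so the type is B_2 (the algebra so(5)).

B_2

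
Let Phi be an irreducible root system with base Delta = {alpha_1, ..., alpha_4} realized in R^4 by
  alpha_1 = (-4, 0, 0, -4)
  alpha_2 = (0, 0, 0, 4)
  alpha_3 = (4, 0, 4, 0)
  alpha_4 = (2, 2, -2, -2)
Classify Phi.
F_4

Compute the Cartan integers a_ij = 2(alpha_i, alpha_j)/(alpha_j, alpha_j); the resulting 4x4 Cartan matrix is
[[2, -2, -1, 0], [-1, 2, 0, -1], [-1, 0, 2, 0], [0, -1, 0, 2]].
The roots have two lengths (squared-length ratio 2:1); the short ones are alpha_{2,4}. The associated Dynkin diagram is a chain of 4 nodes with a double edge between the middle two (F_4), so the type is F_4.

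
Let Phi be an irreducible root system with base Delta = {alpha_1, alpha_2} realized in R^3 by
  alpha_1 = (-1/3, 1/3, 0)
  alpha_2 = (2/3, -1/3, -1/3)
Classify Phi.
Compute the Cartan integers a_ij = 2(alpha_i, alpha_j)/(alpha_j, alpha_j); the resulting 2x2 Cartan matrix is
[[2, -1], [-3, 2]].
The roots have two lengths (squared-length ratio 3:1); the short ones are alpha_{1}. The associated Dynkin diagram is two nodes joined by a triple edge (G_2), so the type is G_2.

type G_2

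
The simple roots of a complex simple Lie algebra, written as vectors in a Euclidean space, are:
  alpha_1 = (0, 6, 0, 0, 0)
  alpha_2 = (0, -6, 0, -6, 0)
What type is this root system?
B_2 (so(5))

Compute the Cartan integers a_ij = 2(alpha_i, alpha_j)/(alpha_j, alpha_j); the resulting 2x2 Cartan matrix is
[[2, -1], [-2, 2]].
The roots have two lengths (squared-length ratio 2:1); the short ones are alpha_{1}. The associated Dynkin diagram is a chain of 2 nodes with a double edge at one end; the terminal node there is the unique short simple root (B_2), so the type is B_2 (the algebra so(5)).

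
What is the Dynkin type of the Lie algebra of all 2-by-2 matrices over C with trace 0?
A_1

This is sl(2), which has dimension 2^2 - 1 = 3 and rank 2 - 1 = 1 (a Cartan subalgebra is the diagonal traceless matrices). In the classification of classical Lie algebras, the special linear algebra sl(n+1) has type A_n; here n = 1, so the Dynkin diagram is a chain of 1 nodes with single edges (A_1). Hence the type is A_1.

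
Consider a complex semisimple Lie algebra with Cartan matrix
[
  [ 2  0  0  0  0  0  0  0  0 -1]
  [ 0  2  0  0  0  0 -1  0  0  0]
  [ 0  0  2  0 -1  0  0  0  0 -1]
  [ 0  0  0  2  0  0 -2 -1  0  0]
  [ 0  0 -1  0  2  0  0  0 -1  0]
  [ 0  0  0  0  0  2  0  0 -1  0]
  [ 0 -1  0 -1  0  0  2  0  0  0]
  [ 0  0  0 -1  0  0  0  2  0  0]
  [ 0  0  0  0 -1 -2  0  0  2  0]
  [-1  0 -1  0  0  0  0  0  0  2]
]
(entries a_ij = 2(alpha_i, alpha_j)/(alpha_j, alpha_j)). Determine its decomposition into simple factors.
The diagram associated to this matrix has two connected components: the simple roots {alpha_1, alpha_3, alpha_5, alpha_6, alpha_9, alpha_10} form a chain of 6 nodes with a double edge at one end; the terminal node there is the unique short simple root (B_6), and {alpha_2, alpha_4, alpha_7, alpha_8} form a chain of 4 nodes with a double edge between the middle two (F_4). A semisimple Lie algebra decomposes uniquely as the direct sum of simple ideals, one per connected component of its Dynkin diagram, so g ≅ B_6 ⊕ F_4 (dimension 78 + 52 = 130).

type B_6 + type F_4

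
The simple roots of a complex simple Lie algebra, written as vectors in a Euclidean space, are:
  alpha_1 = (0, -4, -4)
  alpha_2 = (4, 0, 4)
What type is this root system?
Compute the Cartan integers a_ij = 2(alpha_i, alpha_j)/(alpha_j, alpha_j); the resulting 2x2 Cartan matrix is
[[2, -1], [-1, 2]].
All simple roots have the same length, so the diagram is simply laced. The associated Dynkin diagram is a chain of 2 nodes with single edges (A_2), so the type is A_2 (the algebra sl(3)).

A_2 (sl(3))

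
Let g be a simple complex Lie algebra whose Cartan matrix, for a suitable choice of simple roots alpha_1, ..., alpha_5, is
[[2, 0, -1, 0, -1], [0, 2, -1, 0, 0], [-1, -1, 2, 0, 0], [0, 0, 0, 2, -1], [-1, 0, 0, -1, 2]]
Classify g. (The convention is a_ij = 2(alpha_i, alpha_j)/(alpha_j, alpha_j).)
A_5

The matrix has rank 5 with 2's on the diagonal. Reading the off-diagonal entries as Dynkin edges (a single edge where a_ij = a_ji = -1; a double or triple edge where a_ij * a_ji = 2 or 3), the diagram is a chain of 5 nodes with single edges (A_5). One simple-root ordering that puts it in standard form is (alpha_4, alpha_5, alpha_1, alpha_3, alpha_2). So the algebra is type A_5, i.e. sl(6).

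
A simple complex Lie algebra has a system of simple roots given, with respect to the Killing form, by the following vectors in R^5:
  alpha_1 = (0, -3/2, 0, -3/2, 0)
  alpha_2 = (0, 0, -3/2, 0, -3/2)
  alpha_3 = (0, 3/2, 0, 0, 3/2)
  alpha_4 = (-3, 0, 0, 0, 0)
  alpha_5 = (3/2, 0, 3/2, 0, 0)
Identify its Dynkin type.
Compute the Cartan integers a_ij = 2(alpha_i, alpha_j)/(alpha_j, alpha_j); the resulting 5x5 Cartan matrix is
[[2, 0, -1, 0, 0], [0, 2, -1, 0, -1], [-1, -1, 2, 0, 0], [0, 0, 0, 2, -2], [0, -1, 0, -1, 2]].
The roots have two lengths (squared-length ratio 2:1); the short ones are alpha_{1,2,3,5}. The associated Dynkin diagram is a chain of 5 nodes with a double edge at one end; the terminal node there is the unique long simple root (C_5), so the type is C_5 (the algebra sp(10)).

C_5 (sp(10))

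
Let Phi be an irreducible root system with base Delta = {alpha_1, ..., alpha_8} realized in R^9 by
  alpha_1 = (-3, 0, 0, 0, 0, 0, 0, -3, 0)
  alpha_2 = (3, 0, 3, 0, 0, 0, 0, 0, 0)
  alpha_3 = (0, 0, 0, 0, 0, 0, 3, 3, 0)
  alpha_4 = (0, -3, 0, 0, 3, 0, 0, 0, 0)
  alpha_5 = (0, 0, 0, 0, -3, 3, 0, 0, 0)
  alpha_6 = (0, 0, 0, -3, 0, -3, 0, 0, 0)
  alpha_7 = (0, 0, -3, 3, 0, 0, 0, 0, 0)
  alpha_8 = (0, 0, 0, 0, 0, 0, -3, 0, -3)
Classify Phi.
Compute the Cartan integers a_ij = 2(alpha_i, alpha_j)/(alpha_j, alpha_j); the resulting 8x8 Cartan matrix is
[[2, -1, -1, 0, 0, 0, 0, 0], [-1, 2, 0, 0, 0, 0, -1, 0], [-1, 0, 2, 0, 0, 0, 0, -1], [0, 0, 0, 2, -1, 0, 0, 0], [0, 0, 0, -1, 2, -1, 0, 0], [0, 0, 0, 0, -1, 2, -1, 0], [0, -1, 0, 0, 0, -1, 2, 0], [0, 0, -1, 0, 0, 0, 0, 2]].
All simple roots have the same length, so the diagram is simply laced. The associated Dynkin diagram is a chain of 8 nodes with single edges (A_8), so the type is A_8 (the algebra sl(9)).

type A_8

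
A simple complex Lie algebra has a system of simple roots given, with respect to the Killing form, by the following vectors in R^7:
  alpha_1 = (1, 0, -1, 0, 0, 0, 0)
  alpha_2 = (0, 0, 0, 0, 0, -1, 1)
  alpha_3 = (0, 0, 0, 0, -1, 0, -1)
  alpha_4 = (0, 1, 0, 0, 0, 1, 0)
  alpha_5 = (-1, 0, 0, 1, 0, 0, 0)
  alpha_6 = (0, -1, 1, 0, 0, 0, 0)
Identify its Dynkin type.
Compute the Cartan integers a_ij = 2(alpha_i, alpha_j)/(alpha_j, alpha_j); the resulting 6x6 Cartan matrix is
[[2, 0, 0, 0, -1, -1], [0, 2, -1, -1, 0, 0], [0, -1, 2, 0, 0, 0], [0, -1, 0, 2, 0, -1], [-1, 0, 0, 0, 2, 0], [-1, 0, 0, -1, 0, 2]].
All simple roots have the same length, so the diagram is simply laced. The associated Dynkin diagram is a chain of 6 nodes with single edges (A_6), so the type is A_6 (the algebra sl(7)).

type A_6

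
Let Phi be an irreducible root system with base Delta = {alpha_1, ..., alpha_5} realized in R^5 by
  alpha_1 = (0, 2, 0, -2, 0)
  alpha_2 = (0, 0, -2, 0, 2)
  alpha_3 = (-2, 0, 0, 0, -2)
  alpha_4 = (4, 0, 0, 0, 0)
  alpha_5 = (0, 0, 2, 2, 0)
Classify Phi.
C_5

Compute the Cartan integers a_ij = 2(alpha_i, alpha_j)/(alpha_j, alpha_j); the resulting 5x5 Cartan matrix is
[[2, 0, 0, 0, -1], [0, 2, -1, 0, -1], [0, -1, 2, -1, 0], [0, 0, -2, 2, 0], [-1, -1, 0, 0, 2]].
The roots have two lengths (squared-length ratio 2:1); the short ones are alpha_{1,2,3,5}. The associated Dynkin diagram is a chain of 5 nodes with a double edge at one end; the terminal node there is the unique long simple root (C_5), so the type is C_5 (the algebra sp(10)).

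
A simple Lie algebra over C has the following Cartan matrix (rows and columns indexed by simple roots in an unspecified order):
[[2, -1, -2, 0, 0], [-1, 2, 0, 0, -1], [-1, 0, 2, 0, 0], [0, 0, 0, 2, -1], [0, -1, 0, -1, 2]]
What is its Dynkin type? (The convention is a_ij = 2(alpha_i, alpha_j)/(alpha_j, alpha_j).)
B_5

The matrix has rank 5 with 2's on the diagonal. Reading the off-diagonal entries as Dynkin edges (a single edge where a_ij = a_ji = -1; a double or triple edge where a_ij * a_ji = 2 or 3), the diagram is a chain of 5 nodes with a double edge at one end; the terminal node there is the unique short simple root (B_5). One simple-root ordering that puts it in standard form is (alpha_4, alpha_5, alpha_2, alpha_1, alpha_3). So the algebra is type B_5, i.e. so(11).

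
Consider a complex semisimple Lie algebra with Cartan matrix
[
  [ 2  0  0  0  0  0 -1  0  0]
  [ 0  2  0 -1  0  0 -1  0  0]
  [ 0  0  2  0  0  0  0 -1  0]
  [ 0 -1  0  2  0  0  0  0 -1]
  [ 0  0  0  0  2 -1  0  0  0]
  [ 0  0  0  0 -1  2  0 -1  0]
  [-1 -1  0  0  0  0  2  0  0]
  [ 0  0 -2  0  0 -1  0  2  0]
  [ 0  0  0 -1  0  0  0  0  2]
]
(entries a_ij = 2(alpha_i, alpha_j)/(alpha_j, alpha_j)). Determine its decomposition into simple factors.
A_5 + B_4

The diagram associated to this matrix has two connected components: the simple roots {alpha_1, alpha_2, alpha_4, alpha_7, alpha_9} form a chain of 5 nodes with single edges (A_5), and {alpha_3, alpha_5, alpha_6, alpha_8} form a chain of 4 nodes with a double edge at one end; the terminal node there is the unique short simple root (B_4). A semisimple Lie algebra decomposes uniquely as the direct sum of simple ideals, one per connected component of its Dynkin diagram, so g ≅ A_5 ⊕ B_4 (dimension 35 + 36 = 71).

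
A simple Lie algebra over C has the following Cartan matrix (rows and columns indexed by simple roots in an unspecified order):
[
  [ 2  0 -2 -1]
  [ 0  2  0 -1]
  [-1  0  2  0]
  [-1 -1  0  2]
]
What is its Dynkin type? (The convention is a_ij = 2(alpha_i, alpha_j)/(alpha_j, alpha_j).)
B_4 (so(9))

The matrix has rank 4 with 2's on the diagonal. Reading the off-diagonal entries as Dynkin edges (a single edge where a_ij = a_ji = -1; a double or triple edge where a_ij * a_ji = 2 or 3), the diagram is a chain of 4 nodes with a double edge at one end; the terminal node there is the unique short simple root (B_4). One simple-root ordering that puts it in standard form is (alpha_2, alpha_4, alpha_1, alpha_3). So the algebra is type B_4, i.e. so(9).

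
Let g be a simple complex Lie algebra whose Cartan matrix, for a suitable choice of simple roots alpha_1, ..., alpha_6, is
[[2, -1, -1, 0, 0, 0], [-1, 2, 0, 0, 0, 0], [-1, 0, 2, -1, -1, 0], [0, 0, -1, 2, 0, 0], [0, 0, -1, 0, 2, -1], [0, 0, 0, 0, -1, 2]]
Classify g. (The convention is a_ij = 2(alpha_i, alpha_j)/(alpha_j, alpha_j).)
The matrix has rank 6 with 2's on the diagonal. Reading the off-diagonal entries as Dynkin edges (a single edge where a_ij = a_ji = -1; a double or triple edge where a_ij * a_ji = 2 or 3), the diagram is a chain of 5 nodes with one extra node attached to the third node from one end (E_6). One simple-root ordering that puts it in standard form is (alpha_6, alpha_4, alpha_5, alpha_3, alpha_1, alpha_2). So the algebra is type E_6.

type E_6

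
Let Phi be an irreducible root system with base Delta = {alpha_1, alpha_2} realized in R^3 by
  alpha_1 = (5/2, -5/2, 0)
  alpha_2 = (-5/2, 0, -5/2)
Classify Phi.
A_2 (sl(3))

Compute the Cartan integers a_ij = 2(alpha_i, alpha_j)/(alpha_j, alpha_j); the resulting 2x2 Cartan matrix is
[[2, -1], [-1, 2]].
All simple roots have the same length, so the diagram is simply laced. The associated Dynkin diagram is a chain of 2 nodes with single edges (A_2), so the type is A_2 (the algebra sl(3)).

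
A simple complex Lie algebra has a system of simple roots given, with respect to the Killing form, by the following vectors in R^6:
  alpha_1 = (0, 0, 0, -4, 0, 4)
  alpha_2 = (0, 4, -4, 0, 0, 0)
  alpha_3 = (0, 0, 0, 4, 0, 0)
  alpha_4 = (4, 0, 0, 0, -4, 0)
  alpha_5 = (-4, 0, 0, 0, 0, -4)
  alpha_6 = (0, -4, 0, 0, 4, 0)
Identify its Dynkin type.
type B_6

Compute the Cartan integers a_ij = 2(alpha_i, alpha_j)/(alpha_j, alpha_j); the resulting 6x6 Cartan matrix is
[[2, 0, -2, 0, -1, 0], [0, 2, 0, 0, 0, -1], [-1, 0, 2, 0, 0, 0], [0, 0, 0, 2, -1, -1], [-1, 0, 0, -1, 2, 0], [0, -1, 0, -1, 0, 2]].
The roots have two lengths (squared-length ratio 2:1); the short ones are alpha_{3}. The associated Dynkin diagram is a chain of 6 nodes with a double edge at one end; the terminal node there is the unique short simple root (B_6), so the type is B_6 (the algebra so(13)).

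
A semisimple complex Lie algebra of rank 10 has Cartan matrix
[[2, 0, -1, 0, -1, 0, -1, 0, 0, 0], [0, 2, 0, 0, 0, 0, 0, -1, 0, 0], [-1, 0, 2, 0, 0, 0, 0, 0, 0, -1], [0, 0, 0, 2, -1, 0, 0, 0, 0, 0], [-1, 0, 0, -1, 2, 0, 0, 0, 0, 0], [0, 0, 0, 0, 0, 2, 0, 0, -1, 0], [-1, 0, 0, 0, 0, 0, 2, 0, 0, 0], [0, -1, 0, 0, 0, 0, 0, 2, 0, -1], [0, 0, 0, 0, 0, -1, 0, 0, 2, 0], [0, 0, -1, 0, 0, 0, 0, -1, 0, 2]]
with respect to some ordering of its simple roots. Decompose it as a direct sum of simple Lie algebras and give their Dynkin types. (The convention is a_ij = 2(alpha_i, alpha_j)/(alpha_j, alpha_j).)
The diagram associated to this matrix has two connected components: the simple roots {alpha_6, alpha_9} form a chain of 2 nodes with single edges (A_2), and {alpha_1, alpha_2, alpha_3, alpha_4, alpha_5, alpha_7, alpha_8, alpha_10} form a chain of 7 nodes with one extra node attached to the third node from one end (E_8). A semisimple Lie algebra decomposes uniquely as the direct sum of simple ideals, one per connected component of its Dynkin diagram, so g ≅ A_2 ⊕ E_8 (dimension 8 + 248 = 256).

A_2 (sl(3)) ⊕ E_8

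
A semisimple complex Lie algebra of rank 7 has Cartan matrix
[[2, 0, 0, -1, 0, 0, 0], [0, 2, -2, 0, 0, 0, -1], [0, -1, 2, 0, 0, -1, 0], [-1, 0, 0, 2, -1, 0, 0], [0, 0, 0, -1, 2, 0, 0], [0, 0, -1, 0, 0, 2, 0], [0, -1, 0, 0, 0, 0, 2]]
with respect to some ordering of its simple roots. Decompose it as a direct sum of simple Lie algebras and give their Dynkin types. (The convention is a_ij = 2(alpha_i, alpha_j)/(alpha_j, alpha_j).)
The diagram associated to this matrix has two connected components: the simple roots {alpha_1, alpha_4, alpha_5} form a chain of 3 nodes with single edges (A_3), and {alpha_2, alpha_3, alpha_6, alpha_7} form a chain of 4 nodes with a double edge between the middle two (F_4). A semisimple Lie algebra decomposes uniquely as the direct sum of simple ideals, one per connected component of its Dynkin diagram, so g ≅ A_3 ⊕ F_4 (dimension 15 + 52 = 67).

A_3 (sl(4)) ⊕ F_4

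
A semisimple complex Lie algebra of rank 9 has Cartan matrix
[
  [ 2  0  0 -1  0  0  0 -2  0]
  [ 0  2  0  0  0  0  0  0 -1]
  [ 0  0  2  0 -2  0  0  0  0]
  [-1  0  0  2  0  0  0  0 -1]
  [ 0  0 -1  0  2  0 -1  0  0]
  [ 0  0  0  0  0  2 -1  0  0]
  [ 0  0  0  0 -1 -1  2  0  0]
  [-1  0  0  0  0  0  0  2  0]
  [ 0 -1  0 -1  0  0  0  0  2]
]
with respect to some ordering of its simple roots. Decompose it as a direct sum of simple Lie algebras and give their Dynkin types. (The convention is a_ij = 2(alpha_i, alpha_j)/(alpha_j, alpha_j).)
type B_5 + type C_4

The diagram associated to this matrix has two connected components: the simple roots {alpha_1, alpha_2, alpha_4, alpha_8, alpha_9} form a chain of 5 nodes with a double edge at one end; the terminal node there is the unique short simple root (B_5), and {alpha_3, alpha_5, alpha_6, alpha_7} form a chain of 4 nodes with a double edge at one end; the terminal node there is the unique long simple root (C_4). A semisimple Lie algebra decomposes uniquely as the direct sum of simple ideals, one per connected component of its Dynkin diagram, so g ≅ B_5 ⊕ C_4 (dimension 55 + 36 = 91).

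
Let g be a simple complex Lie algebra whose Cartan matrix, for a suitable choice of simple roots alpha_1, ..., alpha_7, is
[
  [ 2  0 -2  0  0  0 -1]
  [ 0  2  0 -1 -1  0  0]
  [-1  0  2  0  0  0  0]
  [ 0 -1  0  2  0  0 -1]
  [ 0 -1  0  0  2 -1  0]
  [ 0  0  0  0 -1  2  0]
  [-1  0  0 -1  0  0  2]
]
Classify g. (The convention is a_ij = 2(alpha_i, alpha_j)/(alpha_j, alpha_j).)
B_7 (so(15))

The matrix has rank 7 with 2's on the diagonal. Reading the off-diagonal entries as Dynkin edges (a single edge where a_ij = a_ji = -1; a double or triple edge where a_ij * a_ji = 2 or 3), the diagram is a chain of 7 nodes with a double edge at one end; the terminal node there is the unique short simple root (B_7). One simple-root ordering that puts it in standard form is (alpha_6, alpha_5, alpha_2, alpha_4, alpha_7, alpha_1, alpha_3). So the algebra is type B_7, i.e. so(15).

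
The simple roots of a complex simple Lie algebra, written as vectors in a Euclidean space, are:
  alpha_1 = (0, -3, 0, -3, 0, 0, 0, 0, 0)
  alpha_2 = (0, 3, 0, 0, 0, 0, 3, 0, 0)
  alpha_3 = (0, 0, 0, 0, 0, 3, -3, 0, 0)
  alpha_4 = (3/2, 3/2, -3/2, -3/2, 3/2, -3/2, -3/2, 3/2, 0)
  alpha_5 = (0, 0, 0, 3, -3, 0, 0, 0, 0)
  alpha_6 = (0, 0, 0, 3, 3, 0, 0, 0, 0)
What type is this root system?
type E_6

Compute the Cartan integers a_ij = 2(alpha_i, alpha_j)/(alpha_j, alpha_j); the resulting 6x6 Cartan matrix is
[[2, -1, 0, 0, -1, -1], [-1, 2, -1, 0, 0, 0], [0, -1, 2, 0, 0, 0], [0, 0, 0, 2, -1, 0], [-1, 0, 0, -1, 2, 0], [-1, 0, 0, 0, 0, 2]].
All simple roots have the same length, so the diagram is simply laced. The associated Dynkin diagram is a chain of 5 nodes with one extra node attached to the third node from one end (E_6), so the type is E_6.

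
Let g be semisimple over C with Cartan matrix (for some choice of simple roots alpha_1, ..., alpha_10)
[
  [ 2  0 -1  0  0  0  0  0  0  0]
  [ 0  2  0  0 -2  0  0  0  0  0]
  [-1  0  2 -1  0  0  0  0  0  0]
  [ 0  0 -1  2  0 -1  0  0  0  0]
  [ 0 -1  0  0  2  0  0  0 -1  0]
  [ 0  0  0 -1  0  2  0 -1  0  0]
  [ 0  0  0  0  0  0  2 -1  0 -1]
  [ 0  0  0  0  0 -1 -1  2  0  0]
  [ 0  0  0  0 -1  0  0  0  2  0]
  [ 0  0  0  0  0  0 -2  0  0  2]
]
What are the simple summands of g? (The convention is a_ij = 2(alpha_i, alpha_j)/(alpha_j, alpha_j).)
C_3 ⊕ C_7

The diagram associated to this matrix has two connected components: the simple roots {alpha_2, alpha_5, alpha_9} form a chain of 3 nodes with a double edge at one end; the terminal node there is the unique long simple root (C_3), and {alpha_1, alpha_3, alpha_4, alpha_6, alpha_7, alpha_8, alpha_10} form a chain of 7 nodes with a double edge at one end; the terminal node there is the unique long simple root (C_7). A semisimple Lie algebra decomposes uniquely as the direct sum of simple ideals, one per connected component of its Dynkin diagram, so g ≅ C_3 ⊕ C_7 (dimension 21 + 105 = 126).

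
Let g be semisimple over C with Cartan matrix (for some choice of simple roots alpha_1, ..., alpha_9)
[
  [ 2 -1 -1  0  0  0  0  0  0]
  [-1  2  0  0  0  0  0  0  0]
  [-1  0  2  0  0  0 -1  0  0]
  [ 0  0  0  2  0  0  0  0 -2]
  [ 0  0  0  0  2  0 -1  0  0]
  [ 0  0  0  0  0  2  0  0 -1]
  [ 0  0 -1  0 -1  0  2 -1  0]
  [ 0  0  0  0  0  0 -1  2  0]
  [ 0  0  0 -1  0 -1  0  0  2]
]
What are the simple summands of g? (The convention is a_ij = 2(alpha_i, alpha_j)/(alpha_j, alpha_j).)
C3 ⊕ D6

The diagram associated to this matrix has two connected components: the simple roots {alpha_4, alpha_6, alpha_9} form a chain of 3 nodes with a double edge at one end; the terminal node there is the unique long simple root (C_3), and {alpha_1, alpha_2, alpha_3, alpha_5, alpha_7, alpha_8} form a chain of 4 nodes with a fork of two nodes at one end (D_6). A semisimple Lie algebra decomposes uniquely as the direct sum of simple ideals, one per connected component of its Dynkin diagram, so g ≅ C_3 ⊕ D_6 (dimension 21 + 66 = 87).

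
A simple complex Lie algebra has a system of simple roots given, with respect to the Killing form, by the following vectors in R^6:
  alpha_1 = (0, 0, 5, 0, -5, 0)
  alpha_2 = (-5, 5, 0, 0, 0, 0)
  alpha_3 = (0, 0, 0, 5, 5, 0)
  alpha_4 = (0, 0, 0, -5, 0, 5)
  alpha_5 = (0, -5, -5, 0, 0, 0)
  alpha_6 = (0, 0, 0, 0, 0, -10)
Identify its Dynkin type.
C_6 (sp(12))

Compute the Cartan integers a_ij = 2(alpha_i, alpha_j)/(alpha_j, alpha_j); the resulting 6x6 Cartan matrix is
[[2, 0, -1, 0, -1, 0], [0, 2, 0, 0, -1, 0], [-1, 0, 2, -1, 0, 0], [0, 0, -1, 2, 0, -1], [-1, -1, 0, 0, 2, 0], [0, 0, 0, -2, 0, 2]].
The roots have two lengths (squared-length ratio 2:1); the short ones are alpha_{1,2,3,4,5}. The associated Dynkin diagram is a chain of 6 nodes with a double edge at one end; the terminal node there is the unique long simple root (C_6), so the type is C_6 (the algebra sp(12)).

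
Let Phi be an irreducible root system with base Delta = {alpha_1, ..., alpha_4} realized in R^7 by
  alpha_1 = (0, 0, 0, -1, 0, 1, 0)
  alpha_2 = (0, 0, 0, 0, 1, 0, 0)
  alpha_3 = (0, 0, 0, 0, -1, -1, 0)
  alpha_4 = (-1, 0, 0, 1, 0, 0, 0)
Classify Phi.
Compute the Cartan integers a_ij = 2(alpha_i, alpha_j)/(alpha_j, alpha_j); the resulting 4x4 Cartan matrix is
[[2, 0, -1, -1], [0, 2, -1, 0], [-1, -2, 2, 0], [-1, 0, 0, 2]].
The roots have two lengths (squared-length ratio 2:1); the short ones are alpha_{2}. The associated Dynkin diagram is a chain of 4 nodes with a double edge at one end; the terminal node there is the unique short simple root (B_4), so the type is B_4 (the algebra so(9)).

B_4 (so(9))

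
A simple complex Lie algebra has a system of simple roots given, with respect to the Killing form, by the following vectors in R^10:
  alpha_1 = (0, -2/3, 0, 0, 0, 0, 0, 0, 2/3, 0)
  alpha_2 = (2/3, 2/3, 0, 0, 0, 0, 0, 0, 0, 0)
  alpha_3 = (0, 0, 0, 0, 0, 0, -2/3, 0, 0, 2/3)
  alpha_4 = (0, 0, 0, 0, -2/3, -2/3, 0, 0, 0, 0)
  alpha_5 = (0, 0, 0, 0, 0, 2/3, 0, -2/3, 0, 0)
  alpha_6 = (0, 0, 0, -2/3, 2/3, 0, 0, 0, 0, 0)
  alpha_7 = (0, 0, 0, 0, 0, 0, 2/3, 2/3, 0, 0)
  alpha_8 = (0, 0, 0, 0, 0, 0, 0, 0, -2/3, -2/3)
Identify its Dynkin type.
Compute the Cartan integers a_ij = 2(alpha_i, alpha_j)/(alpha_j, alpha_j); the resulting 8x8 Cartan matrix is
[[2, -1, 0, 0, 0, 0, 0, -1], [-1, 2, 0, 0, 0, 0, 0, 0], [0, 0, 2, 0, 0, 0, -1, -1], [0, 0, 0, 2, -1, -1, 0, 0], [0, 0, 0, -1, 2, 0, -1, 0], [0, 0, 0, -1, 0, 2, 0, 0], [0, 0, -1, 0, -1, 0, 2, 0], [-1, 0, -1, 0, 0, 0, 0, 2]].
All simple roots have the same length, so the diagram is simply laced. The associated Dynkin diagram is a chain of 8 nodes with single edges (A_8), so the type is A_8 (the algebra sl(9)).

type A_8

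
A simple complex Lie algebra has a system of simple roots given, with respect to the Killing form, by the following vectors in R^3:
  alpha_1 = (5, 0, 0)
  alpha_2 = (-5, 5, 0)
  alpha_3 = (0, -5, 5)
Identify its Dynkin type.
Compute the Cartan integers a_ij = 2(alpha_i, alpha_j)/(alpha_j, alpha_j); the resulting 3x3 Cartan matrix is
[[2, -1, 0], [-2, 2, -1], [0, -1, 2]].
The roots have two lengths (squared-length ratio 2:1); the short ones are alpha_{1}. The associated Dynkin diagram is a chain of 3 nodes with a double edge at one end; the terminal node there is the unique short simple root (B_3), so the type is B_3 (the algebra so(7)).

type B_3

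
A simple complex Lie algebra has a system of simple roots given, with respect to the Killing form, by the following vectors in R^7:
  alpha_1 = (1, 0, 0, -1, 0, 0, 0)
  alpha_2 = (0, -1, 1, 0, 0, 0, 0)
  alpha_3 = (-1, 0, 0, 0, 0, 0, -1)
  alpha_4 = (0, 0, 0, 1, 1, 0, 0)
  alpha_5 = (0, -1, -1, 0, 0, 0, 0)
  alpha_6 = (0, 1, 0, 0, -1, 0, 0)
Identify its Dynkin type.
D6

Compute the Cartan integers a_ij = 2(alpha_i, alpha_j)/(alpha_j, alpha_j); the resulting 6x6 Cartan matrix is
[[2, 0, -1, -1, 0, 0], [0, 2, 0, 0, 0, -1], [-1, 0, 2, 0, 0, 0], [-1, 0, 0, 2, 0, -1], [0, 0, 0, 0, 2, -1], [0, -1, 0, -1, -1, 2]].
All simple roots have the same length, so the diagram is simply laced. The associated Dynkin diagram is a chain of 4 nodes with a fork of two nodes at one end (D_6), so the type is D_6 (the algebra so(12)).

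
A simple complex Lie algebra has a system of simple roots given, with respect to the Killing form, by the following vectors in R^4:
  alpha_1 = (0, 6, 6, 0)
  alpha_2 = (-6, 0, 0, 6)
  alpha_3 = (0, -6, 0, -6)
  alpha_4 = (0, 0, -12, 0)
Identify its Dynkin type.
C_4

Compute the Cartan integers a_ij = 2(alpha_i, alpha_j)/(alpha_j, alpha_j); the resulting 4x4 Cartan matrix is
[[2, 0, -1, -1], [0, 2, -1, 0], [-1, -1, 2, 0], [-2, 0, 0, 2]].
The roots have two lengths (squared-length ratio 2:1); the short ones are alpha_{1,2,3}. The associated Dynkin diagram is a chain of 4 nodes with a double edge at one end; the terminal node there is the unique long simple root (C_4), so the type is C_4 (the algebra sp(8)).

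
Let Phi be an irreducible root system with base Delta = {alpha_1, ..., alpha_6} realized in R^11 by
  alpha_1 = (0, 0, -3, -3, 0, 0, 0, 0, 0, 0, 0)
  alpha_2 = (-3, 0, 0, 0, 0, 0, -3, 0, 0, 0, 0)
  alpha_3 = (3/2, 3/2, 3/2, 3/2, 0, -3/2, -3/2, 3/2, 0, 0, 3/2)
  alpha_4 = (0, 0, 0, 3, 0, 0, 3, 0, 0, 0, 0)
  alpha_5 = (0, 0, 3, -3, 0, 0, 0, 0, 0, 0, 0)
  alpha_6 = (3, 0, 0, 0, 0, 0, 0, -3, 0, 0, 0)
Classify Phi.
Compute the Cartan integers a_ij = 2(alpha_i, alpha_j)/(alpha_j, alpha_j); the resulting 6x6 Cartan matrix is
[[2, 0, -1, -1, 0, 0], [0, 2, 0, -1, 0, -1], [-1, 0, 2, 0, 0, 0], [-1, -1, 0, 2, -1, 0], [0, 0, 0, -1, 2, 0], [0, -1, 0, 0, 0, 2]].
All simple roots have the same length, so the diagram is simply laced. The associated Dynkin diagram is a chain of 5 nodes with one extra node attached to the third node from one end (E_6), so the type is E_6.

E_6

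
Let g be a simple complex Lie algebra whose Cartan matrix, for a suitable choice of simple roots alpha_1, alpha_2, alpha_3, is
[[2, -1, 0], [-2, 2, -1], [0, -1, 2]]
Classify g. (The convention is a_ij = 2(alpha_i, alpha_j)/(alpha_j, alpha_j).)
type B_3

The matrix has rank 3 with 2's on the diagonal. Reading the off-diagonal entries as Dynkin edges (a single edge where a_ij = a_ji = -1; a double or triple edge where a_ij * a_ji = 2 or 3), the diagram is a chain of 3 nodes with a double edge at one end; the terminal node there is the unique short simple root (B_3). One simple-root ordering that puts it in standard form is (alpha_3, alpha_2, alpha_1). So the algebra is type B_3, i.e. so(7).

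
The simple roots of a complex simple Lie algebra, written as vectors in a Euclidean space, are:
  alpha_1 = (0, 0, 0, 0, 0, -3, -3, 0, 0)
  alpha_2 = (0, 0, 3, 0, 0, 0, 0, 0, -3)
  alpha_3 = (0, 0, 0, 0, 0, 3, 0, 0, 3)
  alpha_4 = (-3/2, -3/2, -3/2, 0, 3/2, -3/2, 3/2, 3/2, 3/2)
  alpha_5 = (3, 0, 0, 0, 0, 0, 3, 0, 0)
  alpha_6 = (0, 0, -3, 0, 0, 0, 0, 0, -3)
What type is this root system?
type E_6

Compute the Cartan integers a_ij = 2(alpha_i, alpha_j)/(alpha_j, alpha_j); the resulting 6x6 Cartan matrix is
[[2, 0, -1, 0, -1, 0], [0, 2, -1, -1, 0, 0], [-1, -1, 2, 0, 0, -1], [0, -1, 0, 2, 0, 0], [-1, 0, 0, 0, 2, 0], [0, 0, -1, 0, 0, 2]].
All simple roots have the same length, so the diagram is simply laced. The associated Dynkin diagram is a chain of 5 nodes with one extra node attached to the third node from one end (E_6), so the type is E_6.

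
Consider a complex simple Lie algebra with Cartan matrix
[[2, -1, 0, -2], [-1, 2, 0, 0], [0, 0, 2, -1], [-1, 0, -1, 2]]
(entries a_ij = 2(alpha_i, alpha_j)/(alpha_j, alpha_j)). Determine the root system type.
The matrix has rank 4 with 2's on the diagonal. Reading the off-diagonal entries as Dynkin edges (a single edge where a_ij = a_ji = -1; a double or triple edge where a_ij * a_ji = 2 or 3), the diagram is a chain of 4 nodes with a double edge between the middle two (F_4). One simple-root ordering that puts it in standard form is (alpha_2, alpha_1, alpha_4, alpha_3). So the algebra is type F_4.

F4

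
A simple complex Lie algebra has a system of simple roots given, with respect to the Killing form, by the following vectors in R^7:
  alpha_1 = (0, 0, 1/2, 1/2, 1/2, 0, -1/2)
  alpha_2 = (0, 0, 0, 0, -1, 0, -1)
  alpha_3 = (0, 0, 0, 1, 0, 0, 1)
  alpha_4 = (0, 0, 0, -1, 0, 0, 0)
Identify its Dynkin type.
Compute the Cartan integers a_ij = 2(alpha_i, alpha_j)/(alpha_j, alpha_j); the resulting 4x4 Cartan matrix is
[[2, 0, 0, -1], [0, 2, -1, 0], [0, -1, 2, -2], [-1, 0, -1, 2]].
The roots have two lengths (squared-length ratio 2:1); the short ones are alpha_{1,4}. The associated Dynkin diagram is a chain of 4 nodes with a double edge between the middle two (F_4), so the type is F_4.

type F_4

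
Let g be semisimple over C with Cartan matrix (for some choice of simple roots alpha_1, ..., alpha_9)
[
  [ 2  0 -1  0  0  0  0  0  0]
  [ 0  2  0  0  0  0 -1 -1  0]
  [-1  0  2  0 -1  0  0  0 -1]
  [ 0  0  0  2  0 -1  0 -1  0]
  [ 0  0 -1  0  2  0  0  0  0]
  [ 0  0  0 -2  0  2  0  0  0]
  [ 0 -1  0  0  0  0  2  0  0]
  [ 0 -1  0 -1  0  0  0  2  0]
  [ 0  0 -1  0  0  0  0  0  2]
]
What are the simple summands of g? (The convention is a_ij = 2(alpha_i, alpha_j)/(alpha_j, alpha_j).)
The diagram associated to this matrix has two connected components: the simple roots {alpha_2, alpha_4, alpha_6, alpha_7, alpha_8} form a chain of 5 nodes with a double edge at one end; the terminal node there is the unique long simple root (C_5), and {alpha_1, alpha_3, alpha_5, alpha_9} form a chain of 2 nodes with a fork of two nodes at one end (D_4). A semisimple Lie algebra decomposes uniquely as the direct sum of simple ideals, one per connected component of its Dynkin diagram, so g ≅ C_5 ⊕ D_4 (dimension 55 + 28 = 83).

C_5 ⊕ D_4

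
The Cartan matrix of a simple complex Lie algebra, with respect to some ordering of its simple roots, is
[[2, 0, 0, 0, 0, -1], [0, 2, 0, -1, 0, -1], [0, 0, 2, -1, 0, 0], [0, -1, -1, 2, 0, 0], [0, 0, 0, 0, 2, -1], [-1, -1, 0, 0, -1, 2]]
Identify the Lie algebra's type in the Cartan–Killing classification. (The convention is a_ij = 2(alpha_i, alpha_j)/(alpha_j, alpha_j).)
The matrix has rank 6 with 2's on the diagonal. Reading the off-diagonal entries as Dynkin edges (a single edge where a_ij = a_ji = -1; a double or triple edge where a_ij * a_ji = 2 or 3), the diagram is a chain of 4 nodes with a fork of two nodes at one end (D_6). One simple-root ordering that puts it in standard form is (alpha_3, alpha_4, alpha_2, alpha_6, alpha_5, alpha_1). So the algebra is type D_6, i.e. so(12).

D_6 (so(12))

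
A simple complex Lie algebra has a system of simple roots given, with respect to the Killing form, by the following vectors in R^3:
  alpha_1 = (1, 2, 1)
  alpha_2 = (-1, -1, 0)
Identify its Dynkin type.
Compute the Cartan integers a_ij = 2(alpha_i, alpha_j)/(alpha_j, alpha_j); the resulting 2x2 Cartan matrix is
[[2, -3], [-1, 2]].
The roots have two lengths (squared-length ratio 3:1); the short ones are alpha_{2}. The associated Dynkin diagram is two nodes joined by a triple edge (G_2), so the type is G_2.

G_2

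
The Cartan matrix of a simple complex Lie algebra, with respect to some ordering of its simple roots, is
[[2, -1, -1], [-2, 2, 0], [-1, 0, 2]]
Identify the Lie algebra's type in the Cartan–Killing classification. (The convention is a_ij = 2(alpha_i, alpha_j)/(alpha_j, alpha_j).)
type C_3

The matrix has rank 3 with 2's on the diagonal. Reading the off-diagonal entries as Dynkin edges (a single edge where a_ij = a_ji = -1; a double or triple edge where a_ij * a_ji = 2 or 3), the diagram is a chain of 3 nodes with a double edge at one end; the terminal node there is the unique long simple root (C_3). One simple-root ordering that puts it in standard form is (alpha_3, alpha_1, alpha_2). So the algebra is type C_3, i.e. sp(6).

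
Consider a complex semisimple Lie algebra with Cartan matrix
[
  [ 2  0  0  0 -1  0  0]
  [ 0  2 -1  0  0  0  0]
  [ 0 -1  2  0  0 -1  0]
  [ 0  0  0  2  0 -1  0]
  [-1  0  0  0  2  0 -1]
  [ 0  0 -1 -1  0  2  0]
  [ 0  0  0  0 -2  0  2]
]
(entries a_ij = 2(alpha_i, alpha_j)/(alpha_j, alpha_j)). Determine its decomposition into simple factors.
The diagram associated to this matrix has two connected components: the simple roots {alpha_2, alpha_3, alpha_4, alpha_6} form a chain of 4 nodes with single edges (A_4), and {alpha_1, alpha_5, alpha_7} form a chain of 3 nodes with a double edge at one end; the terminal node there is the unique long simple root (C_3). A semisimple Lie algebra decomposes uniquely as the direct sum of simple ideals, one per connected component of its Dynkin diagram, so g ≅ A_4 ⊕ C_3 (dimension 24 + 21 = 45).

type A_4 ⊕ type C_3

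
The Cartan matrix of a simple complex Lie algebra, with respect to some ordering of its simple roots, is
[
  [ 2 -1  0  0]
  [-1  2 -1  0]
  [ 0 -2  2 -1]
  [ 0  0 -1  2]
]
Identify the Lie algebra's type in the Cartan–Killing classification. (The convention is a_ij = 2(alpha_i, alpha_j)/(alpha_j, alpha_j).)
The matrix has rank 4 with 2's on the diagonal. Reading the off-diagonal entries as Dynkin edges (a single edge where a_ij = a_ji = -1; a double or triple edge where a_ij * a_ji = 2 or 3), the diagram is a chain of 4 nodes with a double edge between the middle two (F_4). One simple-root ordering that puts it in standard form is (alpha_4, alpha_3, alpha_2, alpha_1). So the algebra is type F_4.

F_4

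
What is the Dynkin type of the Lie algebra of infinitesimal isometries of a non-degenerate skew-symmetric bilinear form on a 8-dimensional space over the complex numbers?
This is sp(8), which has dimension 8(8+1)/2 = 36 and rank 8/2 = 4. In the classification of classical Lie algebras, the symplectic algebra sp(2n) has type C_n; here n = 4, so the Dynkin diagram is a chain of 4 nodes with a double edge at one end; the terminal node there is the unique long simple root (C_4). Hence the type is C_4.

C4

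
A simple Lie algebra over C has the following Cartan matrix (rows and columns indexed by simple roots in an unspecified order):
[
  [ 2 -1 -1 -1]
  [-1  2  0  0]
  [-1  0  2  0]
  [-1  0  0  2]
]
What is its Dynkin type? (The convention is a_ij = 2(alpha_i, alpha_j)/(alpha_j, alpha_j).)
The matrix has rank 4 with 2's on the diagonal. Reading the off-diagonal entries as Dynkin edges (a single edge where a_ij = a_ji = -1; a double or triple edge where a_ij * a_ji = 2 or 3), the diagram is a chain of 2 nodes with a fork of two nodes at one end (D_4). One simple-root ordering that puts it in standard form is (alpha_2, alpha_1, alpha_3, alpha_4). So the algebra is type D_4, i.e. so(8).

D4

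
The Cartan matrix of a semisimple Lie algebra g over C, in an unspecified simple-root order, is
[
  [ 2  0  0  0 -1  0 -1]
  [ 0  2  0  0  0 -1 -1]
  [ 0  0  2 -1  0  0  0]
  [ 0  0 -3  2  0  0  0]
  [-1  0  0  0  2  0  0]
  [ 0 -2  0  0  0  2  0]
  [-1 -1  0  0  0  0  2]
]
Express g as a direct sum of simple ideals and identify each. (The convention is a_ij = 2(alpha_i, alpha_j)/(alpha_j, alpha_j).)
C_5 ⊕ G_2

The diagram associated to this matrix has two connected components: the simple roots {alpha_1, alpha_2, alpha_5, alpha_6, alpha_7} form a chain of 5 nodes with a double edge at one end; the terminal node there is the unique long simple root (C_5), and {alpha_3, alpha_4} form two nodes joined by a triple edge (G_2). A semisimple Lie algebra decomposes uniquely as the direct sum of simple ideals, one per connected component of its Dynkin diagram, so g ≅ C_5 ⊕ G_2 (dimension 55 + 14 = 69).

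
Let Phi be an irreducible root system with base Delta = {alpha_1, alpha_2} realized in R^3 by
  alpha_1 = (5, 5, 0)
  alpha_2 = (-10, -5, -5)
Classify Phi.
Compute the Cartan integers a_ij = 2(alpha_i, alpha_j)/(alpha_j, alpha_j); the resulting 2x2 Cartan matrix is
[[2, -1], [-3, 2]].
The roots have two lengths (squared-length ratio 3:1); the short ones are alpha_{1}. The associated Dynkin diagram is two nodes joined by a triple edge (G_2), so the type is G_2.

type G_2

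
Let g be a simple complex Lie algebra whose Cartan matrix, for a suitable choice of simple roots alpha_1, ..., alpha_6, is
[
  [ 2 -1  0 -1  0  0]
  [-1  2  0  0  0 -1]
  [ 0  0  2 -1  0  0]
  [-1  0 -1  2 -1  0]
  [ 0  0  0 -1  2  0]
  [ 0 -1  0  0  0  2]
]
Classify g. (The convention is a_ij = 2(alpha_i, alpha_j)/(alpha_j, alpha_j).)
The matrix has rank 6 with 2's on the diagonal. Reading the off-diagonal entries as Dynkin edges (a single edge where a_ij = a_ji = -1; a double or triple edge where a_ij * a_ji = 2 or 3), the diagram is a chain of 4 nodes with a fork of two nodes at one end (D_6). One simple-root ordering that puts it in standard form is (alpha_6, alpha_2, alpha_1, alpha_4, alpha_5, alpha_3). So the algebra is type D_6, i.e. so(12).

D_6 (so(12))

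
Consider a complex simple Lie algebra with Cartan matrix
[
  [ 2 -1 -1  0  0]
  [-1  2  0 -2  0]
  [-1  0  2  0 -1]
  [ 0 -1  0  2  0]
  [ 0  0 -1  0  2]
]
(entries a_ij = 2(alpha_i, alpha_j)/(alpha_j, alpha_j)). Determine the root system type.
The matrix has rank 5 with 2's on the diagonal. Reading the off-diagonal entries as Dynkin edges (a single edge where a_ij = a_ji = -1; a double or triple edge where a_ij * a_ji = 2 or 3), the diagram is a chain of 5 nodes with a double edge at one end; the terminal node there is the unique short simple root (B_5). One simple-root ordering that puts it in standard form is (alpha_5, alpha_3, alpha_1, alpha_2, alpha_4). So the algebra is type B_5, i.e. so(11).

B_5 (so(11))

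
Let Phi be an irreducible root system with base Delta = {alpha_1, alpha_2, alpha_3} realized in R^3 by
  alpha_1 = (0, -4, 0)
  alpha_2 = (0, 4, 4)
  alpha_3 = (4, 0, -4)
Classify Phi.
Compute the Cartan integers a_ij = 2(alpha_i, alpha_j)/(alpha_j, alpha_j); the resulting 3x3 Cartan matrix is
[[2, -1, 0], [-2, 2, -1], [0, -1, 2]].
The roots have two lengths (squared-length ratio 2:1); the short ones are alpha_{1}. The associated Dynkin diagram is a chain of 3 nodes with a double edge at one end; the terminal node there is the unique short simple root (B_3), so the type is B_3 (the algebra so(7)).

B3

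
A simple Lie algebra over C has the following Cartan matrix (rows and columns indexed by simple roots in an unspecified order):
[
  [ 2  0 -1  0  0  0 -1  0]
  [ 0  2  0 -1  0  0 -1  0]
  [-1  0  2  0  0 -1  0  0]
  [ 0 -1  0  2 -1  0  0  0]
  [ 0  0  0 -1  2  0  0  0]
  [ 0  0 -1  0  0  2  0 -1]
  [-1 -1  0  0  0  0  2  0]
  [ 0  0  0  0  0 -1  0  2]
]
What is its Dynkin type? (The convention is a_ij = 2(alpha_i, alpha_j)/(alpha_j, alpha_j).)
The matrix has rank 8 with 2's on the diagonal. Reading the off-diagonal entries as Dynkin edges (a single edge where a_ij = a_ji = -1; a double or triple edge where a_ij * a_ji = 2 or 3), the diagram is a chain of 8 nodes with single edges (A_8). One simple-root ordering that puts it in standard form is (alpha_5, alpha_4, alpha_2, alpha_7, alpha_1, alpha_3, alpha_6, alpha_8). So the algebra is type A_8, i.e. sl(9).

A8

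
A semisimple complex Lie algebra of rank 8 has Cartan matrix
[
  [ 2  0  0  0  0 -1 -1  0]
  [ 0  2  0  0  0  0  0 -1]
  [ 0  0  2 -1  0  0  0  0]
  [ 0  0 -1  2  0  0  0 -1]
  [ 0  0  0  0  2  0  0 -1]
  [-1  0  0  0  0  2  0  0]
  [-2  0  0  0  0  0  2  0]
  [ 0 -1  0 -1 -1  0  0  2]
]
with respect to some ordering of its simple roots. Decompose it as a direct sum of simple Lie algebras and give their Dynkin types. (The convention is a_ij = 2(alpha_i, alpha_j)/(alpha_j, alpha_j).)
C3 + D5

The diagram associated to this matrix has two connected components: the simple roots {alpha_1, alpha_6, alpha_7} form a chain of 3 nodes with a double edge at one end; the terminal node there is the unique long simple root (C_3), and {alpha_2, alpha_3, alpha_4, alpha_5, alpha_8} form a chain of 3 nodes with a fork of two nodes at one end (D_5). A semisimple Lie algebra decomposes uniquely as the direct sum of simple ideals, one per connected component of its Dynkin diagram, so g ≅ C_3 ⊕ D_5 (dimension 21 + 45 = 66).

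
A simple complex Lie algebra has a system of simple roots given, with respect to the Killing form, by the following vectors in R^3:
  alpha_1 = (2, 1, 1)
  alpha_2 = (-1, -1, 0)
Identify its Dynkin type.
type G_2

Compute the Cartan integers a_ij = 2(alpha_i, alpha_j)/(alpha_j, alpha_j); the resulting 2x2 Cartan matrix is
[[2, -3], [-1, 2]].
The roots have two lengths (squared-length ratio 3:1); the short ones are alpha_{2}. The associated Dynkin diagram is two nodes joined by a triple edge (G_2), so the type is G_2.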